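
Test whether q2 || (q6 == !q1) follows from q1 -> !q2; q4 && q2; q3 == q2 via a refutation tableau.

Yes

Initial set: {(q1 -> !q2); (q4 && q2); (q3 == q2); !(q2 || (q6 == !q1))}.
(q4 && q2): α-rule — add q4, q2.
!(q2 || (q6 == !q1)): α-rule — add !q2, !(q6 == !q1).
× closes — contains both q2 and !q2.
All 1 branch closes.
Every branch closed, so the premises entail the conclusion.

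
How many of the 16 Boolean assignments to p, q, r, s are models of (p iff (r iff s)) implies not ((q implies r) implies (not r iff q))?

Initial set: {((p iff (r iff s)) implies not ((q implies r) implies (not r iff q)))}.
((p iff (r iff s)) implies not ((q implies r) implies (not r iff q))): β-rule — branch into not (p iff (r iff s))  //  not ((q implies r) implies (not r iff q)).
  branch 1 (add not (p iff (r iff s))):
    not (p iff (r iff s)): β-rule — branch into p, not (r iff s)  //  not p, (r iff s).
      branch 1.1 (add p, not (r iff s)):
        not (r iff s): β-rule — branch into r, not s  //  not r, s.
          branch 1.1.1 (add r, not s):
            ○ open, literals {p=1, r=1, s=0}.
          branch 1.1.2 (add not r, s):
            ○ open, literals {p=1, r=0, s=1}.
      branch 1.2 (add not p, (r iff s)):
        (r iff s): β-rule — branch into r, s  //  not r, not s.
          branch 1.2.1 (add r, s):
            ○ open, literals {p=0, r=1, s=1}.
          branch 1.2.2 (add not r, not s):
            ○ open, literals {p=0, r=0, s=0}.
  branch 2 (add not ((q implies r) implies (not r iff q))):
    not ((q implies r) implies (not r iff q)): α-rule — add (q implies r), not (not r iff q).
    (q implies r): β-rule — branch into not q  //  r.
      branch 2.1 (add not q):
        not (not r iff q): β-rule — branch into not r, not q  //  not not r, q.
          branch 2.1.1 (add not r, not q):
            ○ open, literals {q=0, r=0}.
          branch 2.1.2 (add not not r, q):
            × closes — contains both q and not q.
      branch 2.2 (add r):
        not (not r iff q): β-rule — branch into not r, not q  //  not not r, q.
          branch 2.2.1 (add not r, not q):
            × closes — contains both r and not r.
          branch 2.2.2 (add not not r, q):
            ○ open, literals {q=1, r=1}.
2 branches closed, 6 open.
Each open branch fixes some atoms; the unmentioned ones are free. Counting distinct full assignments: branch {p=1, r=1, s=0} (q) contributes 2 new; branch {p=1, r=0, s=1} (q) contributes 2 new; branch {p=0, r=1, s=1} (q) contributes 2 new; branch {p=0, r=0, s=0} (q) contributes 2 new; branch {q=0, r=0} (p, s) contributes 2 new; branch {q=1, r=1} (p, s) contributes 2 new. Total: 12.

12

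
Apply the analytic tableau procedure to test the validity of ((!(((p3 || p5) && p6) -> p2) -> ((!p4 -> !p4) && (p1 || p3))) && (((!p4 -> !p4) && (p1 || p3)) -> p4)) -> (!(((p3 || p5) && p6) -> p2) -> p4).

Assume the negation and expand:
Initial set: {!(((!(((p3 || p5) && p6) -> p2) -> ((!p4 -> !p4) && (p1 || p3))) && (((!p4 -> !p4) && (p1 || p3)) -> p4)) -> (!(((p3 || p5) && p6) -> p2) -> p4))}.
!(((!(((p3 || p5) && p6) -> p2) -> ((!p4 -> !p4) && (p1 || p3))) && (((!p4 -> !p4) && (p1 || p3)) -> p4)) -> (!(((p3 || p5) && p6) -> p2) -> p4)): α-rule — add ((!(((p3 || p5) && p6) -> p2) -> ((!p4 -> !p4) && (p1 || p3))) && (((!p4 -> !p4) && (p1 || p3)) -> p4)), !(!(((p3 || p5) && p6) -> p2) -> p4).
((!(((p3 || p5) && p6) -> p2) -> ((!p4 -> !p4) && (p1 || p3))) && (((!p4 -> !p4) && (p1 || p3)) -> p4)): α-rule — add (!(((p3 || p5) && p6) -> p2) -> ((!p4 -> !p4) && (p1 || p3))), (((!p4 -> !p4) && (p1 || p3)) -> p4).
!(!(((p3 || p5) && p6) -> p2) -> p4): α-rule — add !(((p3 || p5) && p6) -> p2), !p4.
!(((p3 || p5) && p6) -> p2): α-rule — add ((p3 || p5) && p6), !p2.
((p3 || p5) && p6): α-rule — add (p3 || p5), p6.
(!(((p3 || p5) && p6) -> p2) -> ((!p4 -> !p4) && (p1 || p3))): β-rule — branch into !!(((p3 || p5) && p6) -> p2)  //  ((!p4 -> !p4) && (p1 || p3)).
  branch 1 (add !!(((p3 || p5) && p6) -> p2)):
    (((!p4 -> !p4) && (p1 || p3)) -> p4): β-rule — branch into !((!p4 -> !p4) && (p1 || p3))  //  p4.
      branch 1.1 (add !((!p4 -> !p4) && (p1 || p3))):
        (p3 || p5): β-rule — branch into p3  //  p5.
          branch 1.1.1 (add p3):
            !!(((p3 || p5) && p6) -> p2): β-rule — branch into !((p3 || p5) && p6)  //  p2.
              branch 1.1.1.1 (add !((p3 || p5) && p6)):
                !((!p4 -> !p4) && (p1 || p3)): β-rule — branch into !(!p4 -> !p4)  //  !(p1 || p3).
                  branch 1.1.1.1.1 (add !(!p4 -> !p4)):
                    !(!p4 -> !p4): α-rule — add !p4, !!p4.
                    × closes — contains both p4 and !p4.
                  branch 1.1.1.1.2 (add !(p1 || p3)):
                    !(p1 || p3): α-rule — add !p1, !p3.
                    × closes — contains both p3 and !p3.
              branch 1.1.1.2 (add p2):
                × closes — contains both p2 and !p2.
          branch 1.1.2 (add p5):
            !!(((p3 || p5) && p6) -> p2): β-rule — branch into !((p3 || p5) && p6)  //  p2.
              branch 1.1.2.1 (add !((p3 || p5) && p6)):
                !((!p4 -> !p4) && (p1 || p3)): β-rule — branch into !(!p4 -> !p4)  //  !(p1 || p3).
                  branch 1.1.2.1.1 (add !(!p4 -> !p4)):
                    !(!p4 -> !p4): α-rule — add !p4, !!p4.
                    × closes — contains both p4 and !p4.
                  branch 1.1.2.1.2 (add !(p1 || p3)):
                    !(p1 || p3): α-rule — add !p1, !p3.
                    !((p3 || p5) && p6): β-rule — branch into !(p3 || p5)  //  !p6.
                      branch 1.1.2.1.2.1 (add !(p3 || p5)):
                        !(p3 || p5): α-rule — add !p3, !p5.
                        × closes — contains both p5 and !p5.
                      branch 1.1.2.1.2.2 (add !p6):
                        × closes — contains both p6 and !p6.
              branch 1.1.2.2 (add p2):
                × closes — contains both p2 and !p2.
      branch 1.2 (add p4):
        × closes — contains both p4 and !p4.
  branch 2 (add ((!p4 -> !p4) && (p1 || p3))):
    ((!p4 -> !p4) && (p1 || p3)): α-rule — add (!p4 -> !p4), (p1 || p3).
    (((!p4 -> !p4) && (p1 || p3)) -> p4): β-rule — branch into !((!p4 -> !p4) && (p1 || p3))  //  p4.
      branch 2.1 (add !((!p4 -> !p4) && (p1 || p3))):
        (p3 || p5): β-rule — branch into p3  //  p5.
          branch 2.1.1 (add p3):
            (!p4 -> !p4): β-rule — branch into !!p4  //  !p4.
              branch 2.1.1.1 (add !!p4):
                × closes — contains both p4 and !p4.
              branch 2.1.1.2 (add !p4):
                (p1 || p3): β-rule — branch into p1  //  p3.
                  branch 2.1.1.2.1 (add p1):
                    !((!p4 -> !p4) && (p1 || p3)): β-rule — branch into !(!p4 -> !p4)  //  !(p1 || p3).
                      branch 2.1.1.2.1.1 (add !(!p4 -> !p4)):
                        !(!p4 -> !p4): α-rule — add !p4, !!p4.
                        × closes — contains both p4 and !p4.
                      branch 2.1.1.2.1.2 (add !(p1 || p3)):
                        !(p1 || p3): α-rule — add !p1, !p3.
                        × closes — contains both p1 and !p1.
                  branch 2.1.1.2.2 (add p3):
                    !((!p4 -> !p4) && (p1 || p3)): β-rule — branch into !(!p4 -> !p4)  //  !(p1 || p3).
                      branch 2.1.1.2.2.1 (add !(!p4 -> !p4)):
                        !(!p4 -> !p4): α-rule — add !p4, !!p4.
                        × closes — contains both p4 and !p4.
                      branch 2.1.1.2.2.2 (add !(p1 || p3)):
                        !(p1 || p3): α-rule — add !p1, !p3.
                        × closes — contains both p3 and !p3.
          branch 2.1.2 (add p5):
            (!p4 -> !p4): β-rule — branch into !!p4  //  !p4.
              branch 2.1.2.1 (add !!p4):
                × closes — contains both p4 and !p4.
              branch 2.1.2.2 (add !p4):
                (p1 || p3): β-rule — branch into p1  //  p3.
                  branch 2.1.2.2.1 (add p1):
                    !((!p4 -> !p4) && (p1 || p3)): β-rule — branch into !(!p4 -> !p4)  //  !(p1 || p3).
                      branch 2.1.2.2.1.1 (add !(!p4 -> !p4)):
                        !(!p4 -> !p4): α-rule — add !p4, !!p4.
                        × closes — contains both p4 and !p4.
                      branch 2.1.2.2.1.2 (add !(p1 || p3)):
                        !(p1 || p3): α-rule — add !p1, !p3.
                        × closes — contains both p1 and !p1.
                  branch 2.1.2.2.2 (add p3):
                    !((!p4 -> !p4) && (p1 || p3)): β-rule — branch into !(!p4 -> !p4)  //  !(p1 || p3).
                      branch 2.1.2.2.2.1 (add !(!p4 -> !p4)):
                        !(!p4 -> !p4): α-rule — add !p4, !!p4.
                        × closes — contains both p4 and !p4.
                      branch 2.1.2.2.2.2 (add !(p1 || p3)):
                        !(p1 || p3): α-rule — add !p1, !p3.
                        × closes — contains both p3 and !p3.
      branch 2.2 (add p4):
        × closes — contains both p4 and !p4.
All 19 branches close.
Every branch closed, so the negation is unsatisfiable and the formula is valid.

Valid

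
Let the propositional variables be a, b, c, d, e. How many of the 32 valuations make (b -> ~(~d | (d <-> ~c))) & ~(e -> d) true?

4

Initial set: {((b -> ~(~d | (d <-> ~c))) & ~(e -> d))}.
((b -> ~(~d | (d <-> ~c))) & ~(e -> d)): α-rule — add (b -> ~(~d | (d <-> ~c))), ~(e -> d).
~(e -> d): α-rule — add e, ~d.
(b -> ~(~d | (d <-> ~c))): β-rule — branch into ~b  //  ~(~d | (d <-> ~c)).
  branch 1 (add ~b):
    ○ open, literals {b=false, d=false, e=true}.
  branch 2 (add ~(~d | (d <-> ~c))):
    ~(~d | (d <-> ~c)): α-rule — add ~~d, ~(d <-> ~c).
    × closes — contains both d and ~d.
1 branch closed, 1 open.
Each open branch fixes some atoms; the unmentioned ones are free. Counting distinct full assignments: branch {b=false, d=false, e=true} (a, c) contributes 4 new. Total: 4.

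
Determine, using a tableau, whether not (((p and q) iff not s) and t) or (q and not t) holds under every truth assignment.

Assume the negation and expand:
Initial set: {not (not (((p and q) iff not s) and t) or (q and not t))}.
not (not (((p and q) iff not s) and t) or (q and not t)): α-rule — add not not (((p and q) iff not s) and t), not (q and not t).
not not (((p and q) iff not s) and t): α-rule — add ((p and q) iff not s), t.
not (q and not t): β-rule — branch into not q  //  not not t.
  branch 1 (add not q):
    ((p and q) iff not s): β-rule — branch into (p and q), not s  //  not (p and q), not not s.
      branch 1.1 (add (p and q), not s):
        (p and q): α-rule — add p, q.
        × closes — contains both q and not q.
      branch 1.2 (add not (p and q), not not s):
        not (p and q): β-rule — branch into not p  //  not q.
          branch 1.2.1 (add not p):
            ○ open, literals {p=F, q=F, s=T, t=T}.
          branch 1.2.2 (add not q):
            ○ open, literals {q=F, s=T, t=T}.
  branch 2 (add not not t):
    ((p and q) iff not s): β-rule — branch into (p and q), not s  //  not (p and q), not not s.
      branch 2.1 (add (p and q), not s):
        (p and q): α-rule — add p, q.
        ○ open, literals {p=T, q=T, s=F, t=T}.
      branch 2.2 (add not (p and q), not not s):
        not (p and q): β-rule — branch into not p  //  not q.
          branch 2.2.1 (add not p):
            ○ open, literals {p=F, s=T, t=T}.
          branch 2.2.2 (add not q):
            ○ open, literals {q=F, s=T, t=T}.
1 branch closed, 5 open.
An open branch gives a countermodel: p=F, q=F, s=T, t=T (unmentioned atoms arbitrary); under it the original formula is false.

Not valid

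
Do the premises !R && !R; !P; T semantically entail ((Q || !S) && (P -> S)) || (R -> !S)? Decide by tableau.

Yes

Initial set: {(!R && !R); !P; T; !(((Q || !S) && (P -> S)) || (R -> !S))}.
(!R && !R): α-rule — add !R, !R.
!(((Q || !S) && (P -> S)) || (R -> !S)): α-rule — add !((Q || !S) && (P -> S)), !(R -> !S).
!(R -> !S): α-rule — add R, !!S.
× closes — contains both R and !R.
All 1 branch closes.
Every branch closed, so the premises entail the conclusion.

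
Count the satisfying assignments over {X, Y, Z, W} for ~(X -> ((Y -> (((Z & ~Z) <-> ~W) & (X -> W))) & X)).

Initial set: {T ~(X -> ((Y -> (((Z & ~Z) <-> ~W) & (X -> W))) & X))}.
T ~(X -> ((Y -> (((Z & ~Z) <-> ~W) & (X -> W))) & X)): α-rule — add T X, F ((Y -> (((Z & ~Z) <-> ~W) & (X -> W))) & X).
F ((Y -> (((Z & ~Z) <-> ~W) & (X -> W))) & X): β-rule — branch into F (Y -> (((Z & ~Z) <-> ~W) & (X -> W)))  //  F X.
  branch 1 (add F (Y -> (((Z & ~Z) <-> ~W) & (X -> W)))):
    F (Y -> (((Z & ~Z) <-> ~W) & (X -> W))): α-rule — add T Y, F (((Z & ~Z) <-> ~W) & (X -> W)).
    F (((Z & ~Z) <-> ~W) & (X -> W)): β-rule — branch into F ((Z & ~Z) <-> ~W)  //  F (X -> W).
      branch 1.1 (add F ((Z & ~Z) <-> ~W)):
        F ((Z & ~Z) <-> ~W): β-rule — branch into T (Z & ~Z), F ~W  //  F (Z & ~Z), T ~W.
          branch 1.1.1 (add T (Z & ~Z), F ~W):
            T (Z & ~Z): α-rule — add T Z, T ~Z.
            × closes — contains both Z and ~Z.
          branch 1.1.2 (add F (Z & ~Z), T ~W):
            F (Z & ~Z): β-rule — branch into F Z  //  F ~Z.
              branch 1.1.2.1 (add F Z):
                ○ open, literals {W=0, X=1, Y=1, Z=0}.
              branch 1.1.2.2 (add F ~Z):
                ○ open, literals {W=0, X=1, Y=1, Z=1}.
      branch 1.2 (add F (X -> W)):
        F (X -> W): α-rule — add T X, F W.
        ○ open, literals {W=0, X=1, Y=1}.
  branch 2 (add F X):
    × closes — contains both X and ~X.
2 branches closed, 3 open.
Each open branch fixes some atoms; the unmentioned ones are free. Counting distinct full assignments: branch {W=0, X=1, Y=1, Z=0} (none free) contributes 1 new; branch {W=0, X=1, Y=1, Z=1} (none free) contributes 1 new; branch {W=0, X=1, Y=1} (Z) contributes 0 new. Total: 2.

2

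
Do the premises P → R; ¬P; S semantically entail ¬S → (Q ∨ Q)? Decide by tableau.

Initial set: {T (P → R); T ¬P; T S; F (¬S → (Q ∨ Q))}.
F (¬S → (Q ∨ Q)): α-rule — add T ¬S, F (Q ∨ Q).
× closes — contains both S and ¬S.
All 1 branch closes.
Every branch closed, so the premises entail the conclusion.

Yes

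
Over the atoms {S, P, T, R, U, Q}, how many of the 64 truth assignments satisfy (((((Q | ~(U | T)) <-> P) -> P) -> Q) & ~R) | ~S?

43

Initial set: {((((((Q | ~(U | T)) <-> P) -> P) -> Q) & ~R) | ~S)}.
((((((Q | ~(U | T)) <-> P) -> P) -> Q) & ~R) | ~S): β-rule — branch into (((((Q | ~(U | T)) <-> P) -> P) -> Q) & ~R)  //  ~S.
  branch 1 (add (((((Q | ~(U | T)) <-> P) -> P) -> Q) & ~R)):
    (((((Q | ~(U | T)) <-> P) -> P) -> Q) & ~R): α-rule — add ((((Q | ~(U | T)) <-> P) -> P) -> Q), ~R.
    ((((Q | ~(U | T)) <-> P) -> P) -> Q): β-rule — branch into ~(((Q | ~(U | T)) <-> P) -> P)  //  Q.
      branch 1.1 (add ~(((Q | ~(U | T)) <-> P) -> P)):
        ~(((Q | ~(U | T)) <-> P) -> P): α-rule — add ((Q | ~(U | T)) <-> P), ~P.
        ((Q | ~(U | T)) <-> P): β-rule — branch into (Q | ~(U | T)), P  //  ~(Q | ~(U | T)), ~P.
          branch 1.1.1 (add (Q | ~(U | T)), P):
            × closes — contains both P and ~P.
          branch 1.1.2 (add ~(Q | ~(U | T)), ~P):
            ~(Q | ~(U | T)): α-rule — add ~Q, ~~(U | T).
            ~~(U | T): β-rule — branch into U  //  T.
              branch 1.1.2.1 (add U):
                ○ open, literals {P=0, Q=0, R=0, U=1}.
              branch 1.1.2.2 (add T):
                ○ open, literals {P=0, Q=0, R=0, T=1}.
      branch 1.2 (add Q):
        ○ open, literals {Q=1, R=0}.
  branch 2 (add ~S):
    ○ open, literals {S=0}.
1 branch closed, 4 open.
Each open branch fixes some atoms; the unmentioned ones are free. Counting distinct full assignments: branch {P=0, Q=0, R=0, U=1} (S, T) contributes 4 new; branch {P=0, Q=0, R=0, T=1} (S, U) contributes 2 new; branch {Q=1, R=0} (S, P, T, U) contributes 16 new; branch {S=0} (P, T, R, U, Q) contributes 21 new. Total: 43.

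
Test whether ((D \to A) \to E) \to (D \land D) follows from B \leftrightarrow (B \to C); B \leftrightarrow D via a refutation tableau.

Initial set: {(B \leftrightarrow (B \to C)); (B \leftrightarrow D); \lnot (((D \to A) \to E) \to (D \land D))}.
\lnot (((D \to A) \to E) \to (D \land D)): α-rule — add ((D \to A) \to E), \lnot (D \land D).
(B \leftrightarrow (B \to C)): β-rule — branch into B, (B \to C)  //  \lnot B, \lnot (B \to C).
  branch 1 (add B, (B \to C)):
    (B \leftrightarrow D): β-rule — branch into B, D  //  \lnot B, \lnot D.
      branch 1.1 (add B, D):
        ((D \to A) \to E): β-rule — branch into \lnot (D \to A)  //  E.
          branch 1.1.1 (add \lnot (D \to A)):
            \lnot (D \to A): α-rule — add D, \lnot A.
            \lnot (D \land D): β-rule — branch into \lnot D  //  \lnot D.
              branch 1.1.1.1 (add \lnot D):
                × closes — contains both D and \lnot D.
              branch 1.1.1.2 (add \lnot D):
                × closes — contains both D and \lnot D.
          branch 1.1.2 (add E):
            \lnot (D \land D): β-rule — branch into \lnot D  //  \lnot D.
              branch 1.1.2.1 (add \lnot D):
                × closes — contains both D and \lnot D.
              branch 1.1.2.2 (add \lnot D):
                × closes — contains both D and \lnot D.
      branch 1.2 (add \lnot B, \lnot D):
        × closes — contains both B and \lnot B.
  branch 2 (add \lnot B, \lnot (B \to C)):
    \lnot (B \to C): α-rule — add B, \lnot C.
    × closes — contains both B and \lnot B.
All 6 branches close.
Every branch closed, so the premises entail the conclusion.

Yes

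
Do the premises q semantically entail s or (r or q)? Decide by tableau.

Initial set: {T q; F (s or (r or q))}.
F (s or (r or q)): α-rule — add F s, F (r or q).
F (r or q): α-rule — add F r, F q.
× closes — contains both q and not q.
All 1 branch closes.
Every branch closed, so the premises entail the conclusion.

Yes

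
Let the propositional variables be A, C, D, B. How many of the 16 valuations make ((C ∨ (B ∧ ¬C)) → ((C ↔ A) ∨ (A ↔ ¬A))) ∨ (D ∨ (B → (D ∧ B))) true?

14

Initial set: {T (((C ∨ (B ∧ ¬C)) → ((C ↔ A) ∨ (A ↔ ¬A))) ∨ (D ∨ (B → (D ∧ B))))}.
T (((C ∨ (B ∧ ¬C)) → ((C ↔ A) ∨ (A ↔ ¬A))) ∨ (D ∨ (B → (D ∧ B)))): β-rule — branch into T ((C ∨ (B ∧ ¬C)) → ((C ↔ A) ∨ (A ↔ ¬A)))  //  T (D ∨ (B → (D ∧ B))).
  branch 1 (add T ((C ∨ (B ∧ ¬C)) → ((C ↔ A) ∨ (A ↔ ¬A)))):
    T ((C ∨ (B ∧ ¬C)) → ((C ↔ A) ∨ (A ↔ ¬A))): β-rule — branch into F (C ∨ (B ∧ ¬C))  //  T ((C ↔ A) ∨ (A ↔ ¬A)).
      branch 1.1 (add F (C ∨ (B ∧ ¬C))):
        F (C ∨ (B ∧ ¬C)): α-rule — add F C, F (B ∧ ¬C).
        F (B ∧ ¬C): β-rule — branch into F B  //  F ¬C.
          branch 1.1.1 (add F B):
            ○ open, literals {B=0, C=0}.
          branch 1.1.2 (add F ¬C):
            × closes — contains both C and ¬C.
      branch 1.2 (add T ((C ↔ A) ∨ (A ↔ ¬A))):
        T ((C ↔ A) ∨ (A ↔ ¬A)): β-rule — branch into T (C ↔ A)  //  T (A ↔ ¬A).
          branch 1.2.1 (add T (C ↔ A)):
            T (C ↔ A): β-rule — branch into T C, T A  //  F C, F A.
              branch 1.2.1.1 (add T C, T A):
                ○ open, literals {A=1, C=1}.
              branch 1.2.1.2 (add F C, F A):
                ○ open, literals {A=0, C=0}.
          branch 1.2.2 (add T (A ↔ ¬A)):
            T (A ↔ ¬A): β-rule — branch into T A, T ¬A  //  F A, F ¬A.
              branch 1.2.2.1 (add T A, T ¬A):
                × closes — contains both A and ¬A.
              branch 1.2.2.2 (add F A, F ¬A):
                × closes — contains both A and ¬A.
  branch 2 (add T (D ∨ (B → (D ∧ B)))):
    T (D ∨ (B → (D ∧ B))): β-rule — branch into T D  //  T (B → (D ∧ B)).
      branch 2.1 (add T D):
        ○ open, literals {D=1}.
      branch 2.2 (add T (B → (D ∧ B))):
        T (B → (D ∧ B)): β-rule — branch into F B  //  T (D ∧ B).
          branch 2.2.1 (add F B):
            ○ open, literals {B=0}.
          branch 2.2.2 (add T (D ∧ B)):
            T (D ∧ B): α-rule — add T D, T B.
            ○ open, literals {B=1, D=1}.
3 branches closed, 6 open.
Each open branch fixes some atoms; the unmentioned ones are free. Counting distinct full assignments: branch {B=0, C=0} (A, D) contributes 4 new; branch {A=1, C=1} (D, B) contributes 4 new; branch {A=0, C=0} (D, B) contributes 2 new; branch {D=1} (A, C, B) contributes 3 new; branch {B=0} (A, C, D) contributes 1 new; branch {B=1, D=1} (A, C) contributes 0 new. Total: 14.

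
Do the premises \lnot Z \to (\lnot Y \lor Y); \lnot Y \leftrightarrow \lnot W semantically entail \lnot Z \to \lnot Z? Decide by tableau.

Yes

Initial set: {(\lnot Z \to (\lnot Y \lor Y)); (\lnot Y \leftrightarrow \lnot W); \lnot (\lnot Z \to \lnot Z)}.
\lnot (\lnot Z \to \lnot Z): α-rule — add \lnot Z, \lnot \lnot Z.
× closes — contains both Z and \lnot Z.
All 1 branch closes.
Every branch closed, so the premises entail the conclusion.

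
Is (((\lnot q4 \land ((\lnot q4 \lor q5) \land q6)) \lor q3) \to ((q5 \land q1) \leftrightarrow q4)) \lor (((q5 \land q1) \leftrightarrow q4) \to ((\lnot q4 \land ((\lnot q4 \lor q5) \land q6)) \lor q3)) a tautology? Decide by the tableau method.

Valid

Assume the negation and expand:
Initial set: {F ((((\lnot q4 \land ((\lnot q4 \lor q5) \land q6)) \lor q3) \to ((q5 \land q1) \leftrightarrow q4)) \lor (((q5 \land q1) \leftrightarrow q4) \to ((\lnot q4 \land ((\lnot q4 \lor q5) \land q6)) \lor q3)))}.
F ((((\lnot q4 \land ((\lnot q4 \lor q5) \land q6)) \lor q3) \to ((q5 \land q1) \leftrightarrow q4)) \lor (((q5 \land q1) \leftrightarrow q4) \to ((\lnot q4 \land ((\lnot q4 \lor q5) \land q6)) \lor q3))): α-rule — add F (((\lnot q4 \land ((\lnot q4 \lor q5) \land q6)) \lor q3) \to ((q5 \land q1) \leftrightarrow q4)), F (((q5 \land q1) \leftrightarrow q4) \to ((\lnot q4 \land ((\lnot q4 \lor q5) \land q6)) \lor q3)).
F (((\lnot q4 \land ((\lnot q4 \lor q5) \land q6)) \lor q3) \to ((q5 \land q1) \leftrightarrow q4)): α-rule — add T ((\lnot q4 \land ((\lnot q4 \lor q5) \land q6)) \lor q3), F ((q5 \land q1) \leftrightarrow q4).
F (((q5 \land q1) \leftrightarrow q4) \to ((\lnot q4 \land ((\lnot q4 \lor q5) \land q6)) \lor q3)): α-rule — add T ((q5 \land q1) \leftrightarrow q4), F ((\lnot q4 \land ((\lnot q4 \lor q5) \land q6)) \lor q3).
F ((\lnot q4 \land ((\lnot q4 \lor q5) \land q6)) \lor q3): α-rule — add F (\lnot q4 \land ((\lnot q4 \lor q5) \land q6)), F q3.
T ((\lnot q4 \land ((\lnot q4 \lor q5) \land q6)) \lor q3): β-rule — branch into T (\lnot q4 \land ((\lnot q4 \lor q5) \land q6))  //  T q3.
  branch 1 (add T (\lnot q4 \land ((\lnot q4 \lor q5) \land q6))):
    T (\lnot q4 \land ((\lnot q4 \lor q5) \land q6)): α-rule — add T \lnot q4, T ((\lnot q4 \lor q5) \land q6).
    T ((\lnot q4 \lor q5) \land q6): α-rule — add T (\lnot q4 \lor q5), T q6.
    F ((q5 \land q1) \leftrightarrow q4): β-rule — branch into T (q5 \land q1), F q4  //  F (q5 \land q1), T q4.
      branch 1.1 (add T (q5 \land q1), F q4):
        T (q5 \land q1): α-rule — add T q5, T q1.
        T ((q5 \land q1) \leftrightarrow q4): β-rule — branch into T (q5 \land q1), T q4  //  F (q5 \land q1), F q4.
          branch 1.1.1 (add T (q5 \land q1), T q4):
            × closes — contains both q4 and \lnot q4.
          branch 1.1.2 (add F (q5 \land q1), F q4):
            F (\lnot q4 \land ((\lnot q4 \lor q5) \land q6)): β-rule — branch into F \lnot q4  //  F ((\lnot q4 \lor q5) \land q6).
              branch 1.1.2.1 (add F \lnot q4):
                × closes — contains both q4 and \lnot q4.
              branch 1.1.2.2 (add F ((\lnot q4 \lor q5) \land q6)):
                T (\lnot q4 \lor q5): β-rule — branch into T \lnot q4  //  T q5.
                  branch 1.1.2.2.1 (add T \lnot q4):
                    F (q5 \land q1): β-rule — branch into F q5  //  F q1.
                      branch 1.1.2.2.1.1 (add F q5):
                        × closes — contains both q5 and \lnot q5.
                      branch 1.1.2.2.1.2 (add F q1):
                        × closes — contains both q1 and \lnot q1.
                  branch 1.1.2.2.2 (add T q5):
                    F (q5 \land q1): β-rule — branch into F q5  //  F q1.
                      branch 1.1.2.2.2.1 (add F q5):
                        × closes — contains both q5 and \lnot q5.
                      branch 1.1.2.2.2.2 (add F q1):
                        × closes — contains both q1 and \lnot q1.
      branch 1.2 (add F (q5 \land q1), T q4):
        × closes — contains both q4 and \lnot q4.
  branch 2 (add T q3):
    × closes — contains both q3 and \lnot q3.
All 8 branches close.
Every branch closed, so the negation is unsatisfiable and the formula is valid.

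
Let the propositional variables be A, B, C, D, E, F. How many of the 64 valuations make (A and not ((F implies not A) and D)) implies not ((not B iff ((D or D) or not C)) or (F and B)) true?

46

Initial set: {((A and not ((F implies not A) and D)) implies not ((not B iff ((D or D) or not C)) or (F and B)))}.
((A and not ((F implies not A) and D)) implies not ((not B iff ((D or D) or not C)) or (F and B))): β-rule — branch into not (A and not ((F implies not A) and D))  //  not ((not B iff ((D or D) or not C)) or (F and B)).
  branch 1 (add not (A and not ((F implies not A) and D))):
    not (A and not ((F implies not A) and D)): β-rule — branch into not A  //  not not ((F implies not A) and D).
      branch 1.1 (add not A):
        ○ open, literals {A=false}.
      branch 1.2 (add not not ((F implies not A) and D)):
        not not ((F implies not A) and D): α-rule — add (F implies not A), D.
        (F implies not A): β-rule — branch into not F  //  not A.
          branch 1.2.1 (add not F):
            ○ open, literals {D=true, F=false}.
          branch 1.2.2 (add not A):
            ○ open, literals {A=false, D=true}.
  branch 2 (add not ((not B iff ((D or D) or not C)) or (F and B))):
    not ((not B iff ((D or D) or not C)) or (F and B)): α-rule — add not (not B iff ((D or D) or not C)), not (F and B).
    not (not B iff ((D or D) or not C)): β-rule — branch into not B, not ((D or D) or not C)  //  not not B, ((D or D) or not C).
      branch 2.1 (add not B, not ((D or D) or not C)):
        not ((D or D) or not C): α-rule — add not (D or D), not not C.
        not (D or D): α-rule — add not D, not D.
        not (F and B): β-rule — branch into not F  //  not B.
          branch 2.1.1 (add not F):
            ○ open, literals {B=false, C=true, D=false, F=false}.
          branch 2.1.2 (add not B):
            ○ open, literals {B=false, C=true, D=false}.
      branch 2.2 (add not not B, ((D or D) or not C)):
        not (F and B): β-rule — branch into not F  //  not B.
          branch 2.2.1 (add not F):
            ((D or D) or not C): β-rule — branch into (D or D)  //  not C.
              branch 2.2.1.1 (add (D or D)):
                (D or D): β-rule — branch into D  //  D.
                  branch 2.2.1.1.1 (add D):
                    ○ open, literals {B=true, D=true, F=false}.
                  branch 2.2.1.1.2 (add D):
                    ○ open, literals {B=true, D=true, F=false}.
              branch 2.2.1.2 (add not C):
                ○ open, literals {B=true, C=false, F=false}.
          branch 2.2.2 (add not B):
            × closes — contains both B and not B.
1 branch closed, 8 open.
Each open branch fixes some atoms; the unmentioned ones are free. Counting distinct full assignments: branch {A=false} (B, C, D, E, F) contributes 32 new; branch {D=true, F=false} (A, B, C, E) contributes 8 new; branch {A=false, D=true} (B, C, E, F) contributes 0 new; branch {B=false, C=true, D=false, F=false} (A, E) contributes 2 new; branch {B=false, C=true, D=false} (A, E, F) contributes 2 new; branch {B=true, D=true, F=false} (A, C, E) contributes 0 new; branch {B=true, D=true, F=false} (A, C, E) contributes 0 new; branch {B=true, C=false, F=false} (A, D, E) contributes 2 new. Total: 46.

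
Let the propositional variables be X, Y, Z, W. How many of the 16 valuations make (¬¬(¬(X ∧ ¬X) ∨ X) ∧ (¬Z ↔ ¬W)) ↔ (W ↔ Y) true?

Initial set: {((¬¬(¬(X ∧ ¬X) ∨ X) ∧ (¬Z ↔ ¬W)) ↔ (W ↔ Y))}.
((¬¬(¬(X ∧ ¬X) ∨ X) ∧ (¬Z ↔ ¬W)) ↔ (W ↔ Y)): β-rule — branch into (¬¬(¬(X ∧ ¬X) ∨ X) ∧ (¬Z ↔ ¬W)), (W ↔ Y)  //  ¬(¬¬(¬(X ∧ ¬X) ∨ X) ∧ (¬Z ↔ ¬W)), ¬(W ↔ Y).
  branch 1 (add (¬¬(¬(X ∧ ¬X) ∨ X) ∧ (¬Z ↔ ¬W)), (W ↔ Y)):
    (¬¬(¬(X ∧ ¬X) ∨ X) ∧ (¬Z ↔ ¬W)): α-rule — add ¬¬(¬(X ∧ ¬X) ∨ X), (¬Z ↔ ¬W).
    ¬¬(¬(X ∧ ¬X) ∨ X): drop double negation, giving (¬(X ∧ ¬X) ∨ X).
    (W ↔ Y): β-rule — branch into W, Y  //  ¬W, ¬Y.
      branch 1.1 (add W, Y):
        (¬Z ↔ ¬W): β-rule — branch into ¬Z, ¬W  //  ¬¬Z, ¬¬W.
          branch 1.1.1 (add ¬Z, ¬W):
            × closes — contains both W and ¬W.
          branch 1.1.2 (add ¬¬Z, ¬¬W):
            (¬(X ∧ ¬X) ∨ X): β-rule — branch into ¬(X ∧ ¬X)  //  X.
              branch 1.1.2.1 (add ¬(X ∧ ¬X)):
                ¬(X ∧ ¬X): β-rule — branch into ¬X  //  ¬¬X.
                  branch 1.1.2.1.1 (add ¬X):
                    ○ open, literals {W=true, X=false, Y=true, Z=true}.
                  branch 1.1.2.1.2 (add ¬¬X):
                    ○ open, literals {W=true, X=true, Y=true, Z=true}.
              branch 1.1.2.2 (add X):
                ○ open, literals {W=true, X=true, Y=true, Z=true}.
      branch 1.2 (add ¬W, ¬Y):
        (¬Z ↔ ¬W): β-rule — branch into ¬Z, ¬W  //  ¬¬Z, ¬¬W.
          branch 1.2.1 (add ¬Z, ¬W):
            (¬(X ∧ ¬X) ∨ X): β-rule — branch into ¬(X ∧ ¬X)  //  X.
              branch 1.2.1.1 (add ¬(X ∧ ¬X)):
                ¬(X ∧ ¬X): β-rule — branch into ¬X  //  ¬¬X.
                  branch 1.2.1.1.1 (add ¬X):
                    ○ open, literals {W=false, X=false, Y=false, Z=false}.
                  branch 1.2.1.1.2 (add ¬¬X):
                    ○ open, literals {W=false, X=true, Y=false, Z=false}.
              branch 1.2.1.2 (add X):
                ○ open, literals {W=false, X=true, Y=false, Z=false}.
          branch 1.2.2 (add ¬¬Z, ¬¬W):
            × closes — contains both W and ¬W.
  branch 2 (add ¬(¬¬(¬(X ∧ ¬X) ∨ X) ∧ (¬Z ↔ ¬W)), ¬(W ↔ Y)):
    ¬(¬¬(¬(X ∧ ¬X) ∨ X) ∧ (¬Z ↔ ¬W)): β-rule — branch into ¬¬¬(¬(X ∧ ¬X) ∨ X)  //  ¬(¬Z ↔ ¬W).
      branch 2.1 (add ¬¬¬(¬(X ∧ ¬X) ∨ X)):
        ¬¬¬(¬(X ∧ ¬X) ∨ X): drop double negation, giving ¬(¬(X ∧ ¬X) ∨ X).
        ¬(¬(X ∧ ¬X) ∨ X): α-rule — add ¬¬(X ∧ ¬X), ¬X.
        ¬¬(X ∧ ¬X): α-rule — add X, ¬X.
        × closes — contains both X and ¬X.
      branch 2.2 (add ¬(¬Z ↔ ¬W)):
        ¬(W ↔ Y): β-rule — branch into W, ¬Y  //  ¬W, Y.
          branch 2.2.1 (add W, ¬Y):
            ¬(¬Z ↔ ¬W): β-rule — branch into ¬Z, ¬¬W  //  ¬¬Z, ¬W.
              branch 2.2.1.1 (add ¬Z, ¬¬W):
                ○ open, literals {W=true, Y=false, Z=false}.
              branch 2.2.1.2 (add ¬¬Z, ¬W):
                × closes — contains both W and ¬W.
          branch 2.2.2 (add ¬W, Y):
            ¬(¬Z ↔ ¬W): β-rule — branch into ¬Z, ¬¬W  //  ¬¬Z, ¬W.
              branch 2.2.2.1 (add ¬Z, ¬¬W):
                × closes — contains both W and ¬W.
              branch 2.2.2.2 (add ¬¬Z, ¬W):
                ○ open, literals {W=false, Y=true, Z=true}.
5 branches closed, 8 open.
Each open branch fixes some atoms; the unmentioned ones are free. Counting distinct full assignments: branch {W=true, X=false, Y=true, Z=true} (none free) contributes 1 new; branch {W=true, X=true, Y=true, Z=true} (none free) contributes 1 new; branch {W=true, X=true, Y=true, Z=true} (none free) contributes 0 new; branch {W=false, X=false, Y=false, Z=false} (none free) contributes 1 new; branch {W=false, X=true, Y=false, Z=false} (none free) contributes 1 new; branch {W=false, X=true, Y=false, Z=false} (none free) contributes 0 new; branch {W=true, Y=false, Z=false} (X) contributes 2 new; branch {W=false, Y=true, Z=true} (X) contributes 2 new. Total: 8.

8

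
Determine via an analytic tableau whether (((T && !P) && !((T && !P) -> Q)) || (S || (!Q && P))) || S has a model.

Satisfiable

Initial set: {((((T && !P) && !((T && !P) -> Q)) || (S || (!Q && P))) || S)}.
((((T && !P) && !((T && !P) -> Q)) || (S || (!Q && P))) || S): β-rule — branch into (((T && !P) && !((T && !P) -> Q)) || (S || (!Q && P)))  //  S.
  branch 1 (add (((T && !P) && !((T && !P) -> Q)) || (S || (!Q && P)))):
    (((T && !P) && !((T && !P) -> Q)) || (S || (!Q && P))): β-rule — branch into ((T && !P) && !((T && !P) -> Q))  //  (S || (!Q && P)).
      branch 1.1 (add ((T && !P) && !((T && !P) -> Q))):
        ((T && !P) && !((T && !P) -> Q)): α-rule — add (T && !P), !((T && !P) -> Q).
        (T && !P): α-rule — add T, !P.
        !((T && !P) -> Q): α-rule — add (T && !P), !Q.
        (T && !P): α-rule — add T, !P.
        ○ open, literals {P=0, Q=0, T=1}.
      branch 1.2 (add (S || (!Q && P))):
        (S || (!Q && P)): β-rule — branch into S  //  (!Q && P).
          branch 1.2.1 (add S):
            ○ open, literals {S=1}.
          branch 1.2.2 (add (!Q && P)):
            (!Q && P): α-rule — add !Q, P.
            ○ open, literals {P=1, Q=0}.
  branch 2 (add S):
    ○ open, literals {S=1}.
0 branches closed, 4 open.
An open branch gives a satisfying assignment: P=0, Q=0, T=1.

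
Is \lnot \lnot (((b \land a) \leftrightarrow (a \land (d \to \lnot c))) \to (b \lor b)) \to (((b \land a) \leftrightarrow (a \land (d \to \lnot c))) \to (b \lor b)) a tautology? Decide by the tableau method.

Valid

Assume the negation and expand:
Initial set: {F (\lnot \lnot (((b \land a) \leftrightarrow (a \land (d \to \lnot c))) \to (b \lor b)) \to (((b \land a) \leftrightarrow (a \land (d \to \lnot c))) \to (b \lor b)))}.
F (\lnot \lnot (((b \land a) \leftrightarrow (a \land (d \to \lnot c))) \to (b \lor b)) \to (((b \land a) \leftrightarrow (a \land (d \to \lnot c))) \to (b \lor b))): α-rule — add T \lnot \lnot (((b \land a) \leftrightarrow (a \land (d \to \lnot c))) \to (b \lor b)), F (((b \land a) \leftrightarrow (a \land (d \to \lnot c))) \to (b \lor b)).
T \lnot \lnot (((b \land a) \leftrightarrow (a \land (d \to \lnot c))) \to (b \lor b)): drop double negation, giving T (((b \land a) \leftrightarrow (a \land (d \to \lnot c))) \to (b \lor b)).
F (((b \land a) \leftrightarrow (a \land (d \to \lnot c))) \to (b \lor b)): α-rule — add T ((b \land a) \leftrightarrow (a \land (d \to \lnot c))), F (b \lor b).
F (b \lor b): α-rule — add F b, F b.
T (((b \land a) \leftrightarrow (a \land (d \to \lnot c))) \to (b \lor b)): β-rule — branch into F ((b \land a) \leftrightarrow (a \land (d \to \lnot c)))  //  T (b \lor b).
  branch 1 (add F ((b \land a) \leftrightarrow (a \land (d \to \lnot c)))):
    T ((b \land a) \leftrightarrow (a \land (d \to \lnot c))): β-rule — branch into T (b \land a), T (a \land (d \to \lnot c))  //  F (b \land a), F (a \land (d \to \lnot c)).
      branch 1.1 (add T (b \land a), T (a \land (d \to \lnot c))):
        T (b \land a): α-rule — add T b, T a.
        × closes — contains both b and \lnot b.
      branch 1.2 (add F (b \land a), F (a \land (d \to \lnot c))):
        F ((b \land a) \leftrightarrow (a \land (d \to \lnot c))): β-rule — branch into T (b \land a), F (a \land (d \to \lnot c))  //  F (b \land a), T (a \land (d \to \lnot c)).
          branch 1.2.1 (add T (b \land a), F (a \land (d \to \lnot c))):
            T (b \land a): α-rule — add T b, T a.
            × closes — contains both b and \lnot b.
          branch 1.2.2 (add F (b \land a), T (a \land (d \to \lnot c))):
            T (a \land (d \to \lnot c)): α-rule — add T a, T (d \to \lnot c).
            F (b \land a): β-rule — branch into F b  //  F a.
              branch 1.2.2.1 (add F b):
                F (a \land (d \to \lnot c)): β-rule — branch into F a  //  F (d \to \lnot c).
                  branch 1.2.2.1.1 (add F a):
                    × closes — contains both a and \lnot a.
                  branch 1.2.2.1.2 (add F (d \to \lnot c)):
                    F (d \to \lnot c): α-rule — add T d, F \lnot c.
                    F (b \land a): β-rule — branch into F b  //  F a.
                      branch 1.2.2.1.2.1 (add F b):
                        T (d \to \lnot c): β-rule — branch into F d  //  T \lnot c.
                          branch 1.2.2.1.2.1.1 (add F d):
                            × closes — contains both d and \lnot d.
                          branch 1.2.2.1.2.1.2 (add T \lnot c):
                            × closes — contains both c and \lnot c.
                      branch 1.2.2.1.2.2 (add F a):
                        × closes — contains both a and \lnot a.
              branch 1.2.2.2 (add F a):
                × closes — contains both a and \lnot a.
  branch 2 (add T (b \lor b)):
    T ((b \land a) \leftrightarrow (a \land (d \to \lnot c))): β-rule — branch into T (b \land a), T (a \land (d \to \lnot c))  //  F (b \land a), F (a \land (d \to \lnot c)).
      branch 2.1 (add T (b \land a), T (a \land (d \to \lnot c))):
        T (b \land a): α-rule — add T b, T a.
        × closes — contains both b and \lnot b.
      branch 2.2 (add F (b \land a), F (a \land (d \to \lnot c))):
        T (b \lor b): β-rule — branch into T b  //  T b.
          branch 2.2.1 (add T b):
            × closes — contains both b and \lnot b.
          branch 2.2.2 (add T b):
            × closes — contains both b and \lnot b.
All 10 branches close.
Every branch closed, so the negation is unsatisfiable and the formula is valid.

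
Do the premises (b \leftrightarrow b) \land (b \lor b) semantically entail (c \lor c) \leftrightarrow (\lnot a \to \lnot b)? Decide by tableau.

No

Initial set: {((b \leftrightarrow b) \land (b \lor b)); \lnot ((c \lor c) \leftrightarrow (\lnot a \to \lnot b))}.
((b \leftrightarrow b) \land (b \lor b)): α-rule — add (b \leftrightarrow b), (b \lor b).
\lnot ((c \lor c) \leftrightarrow (\lnot a \to \lnot b)): β-rule — branch into (c \lor c), \lnot (\lnot a \to \lnot b)  //  \lnot (c \lor c), (\lnot a \to \lnot b).
  branch 1 (add (c \lor c), \lnot (\lnot a \to \lnot b)):
    \lnot (\lnot a \to \lnot b): α-rule — add \lnot a, \lnot \lnot b.
    (b \leftrightarrow b): β-rule — branch into b, b  //  \lnot b, \lnot b.
      branch 1.1 (add b, b):
        (b \lor b): β-rule — branch into b  //  b.
          branch 1.1.1 (add b):
            (c \lor c): β-rule — branch into c  //  c.
              branch 1.1.1.1 (add c):
                ○ open, literals {a=false, b=true, c=true}.
              branch 1.1.1.2 (add c):
                ○ open, literals {a=false, b=true, c=true}.
          branch 1.1.2 (add b):
            (c \lor c): β-rule — branch into c  //  c.
              branch 1.1.2.1 (add c):
                ○ open, literals {a=false, b=true, c=true}.
              branch 1.1.2.2 (add c):
                ○ open, literals {a=false, b=true, c=true}.
      branch 1.2 (add \lnot b, \lnot b):
        × closes — contains both b and \lnot b.
  branch 2 (add \lnot (c \lor c), (\lnot a \to \lnot b)):
    \lnot (c \lor c): α-rule — add \lnot c, \lnot c.
    (b \leftrightarrow b): β-rule — branch into b, b  //  \lnot b, \lnot b.
      branch 2.1 (add b, b):
        (b \lor b): β-rule — branch into b  //  b.
          branch 2.1.1 (add b):
            (\lnot a \to \lnot b): β-rule — branch into \lnot \lnot a  //  \lnot b.
              branch 2.1.1.1 (add \lnot \lnot a):
                ○ open, literals {a=true, b=true, c=false}.
              branch 2.1.1.2 (add \lnot b):
                × closes — contains both b and \lnot b.
          branch 2.1.2 (add b):
            (\lnot a \to \lnot b): β-rule — branch into \lnot \lnot a  //  \lnot b.
              branch 2.1.2.1 (add \lnot \lnot a):
                ○ open, literals {a=true, b=true, c=false}.
              branch 2.1.2.2 (add \lnot b):
                × closes — contains both b and \lnot b.
      branch 2.2 (add \lnot b, \lnot b):
        (b \lor b): β-rule — branch into b  //  b.
          branch 2.2.1 (add b):
            × closes — contains both b and \lnot b.
          branch 2.2.2 (add b):
            × closes — contains both b and \lnot b.
5 branches closed, 6 open.
An open branch gives a countermodel: a=false, b=true, c=true (unmentioned atoms arbitrary); the premises hold there but the conclusion fails.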